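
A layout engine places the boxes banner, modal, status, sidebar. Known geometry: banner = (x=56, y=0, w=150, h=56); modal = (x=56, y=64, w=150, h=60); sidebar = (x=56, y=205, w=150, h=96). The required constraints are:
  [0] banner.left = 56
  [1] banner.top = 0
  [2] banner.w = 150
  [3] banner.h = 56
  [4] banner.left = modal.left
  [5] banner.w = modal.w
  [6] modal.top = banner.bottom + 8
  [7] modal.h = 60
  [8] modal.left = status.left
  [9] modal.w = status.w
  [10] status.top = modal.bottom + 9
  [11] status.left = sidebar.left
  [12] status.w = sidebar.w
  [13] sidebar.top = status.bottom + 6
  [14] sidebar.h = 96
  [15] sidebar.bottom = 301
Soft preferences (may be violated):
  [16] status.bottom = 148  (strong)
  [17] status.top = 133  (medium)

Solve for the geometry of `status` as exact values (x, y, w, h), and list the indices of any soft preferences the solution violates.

status = (x=56, y=133, w=150, h=66)
violated soft preferences: 16

1. status.x = 56  [modal.left = status.left]
2. status.w = 150  [modal.w = status.w]
3. status.y = 133  [status.top = modal.bottom + 9]
4. status.h = 66  [sidebar.top = status.bottom + 6]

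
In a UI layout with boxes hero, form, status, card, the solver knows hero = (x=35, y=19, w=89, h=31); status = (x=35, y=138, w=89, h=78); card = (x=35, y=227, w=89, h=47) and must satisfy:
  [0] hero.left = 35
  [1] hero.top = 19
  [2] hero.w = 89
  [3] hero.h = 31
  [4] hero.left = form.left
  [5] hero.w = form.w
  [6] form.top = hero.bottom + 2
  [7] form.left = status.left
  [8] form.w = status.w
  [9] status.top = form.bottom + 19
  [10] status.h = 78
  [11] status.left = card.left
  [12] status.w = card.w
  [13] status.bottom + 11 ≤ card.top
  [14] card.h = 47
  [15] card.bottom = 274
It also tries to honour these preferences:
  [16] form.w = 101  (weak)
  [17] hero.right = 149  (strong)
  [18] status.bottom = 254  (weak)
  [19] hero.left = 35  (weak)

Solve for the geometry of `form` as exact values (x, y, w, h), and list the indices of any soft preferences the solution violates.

form = (x=35, y=52, w=89, h=67)
violated soft preferences: 16, 17, 18

1. form.x = 35  [hero.left = form.left]
2. form.w = 89  [hero.w = form.w]
3. form.y = 52  [form.top = hero.bottom + 2]
4. form.h = 67  [status.top = form.bottom + 19]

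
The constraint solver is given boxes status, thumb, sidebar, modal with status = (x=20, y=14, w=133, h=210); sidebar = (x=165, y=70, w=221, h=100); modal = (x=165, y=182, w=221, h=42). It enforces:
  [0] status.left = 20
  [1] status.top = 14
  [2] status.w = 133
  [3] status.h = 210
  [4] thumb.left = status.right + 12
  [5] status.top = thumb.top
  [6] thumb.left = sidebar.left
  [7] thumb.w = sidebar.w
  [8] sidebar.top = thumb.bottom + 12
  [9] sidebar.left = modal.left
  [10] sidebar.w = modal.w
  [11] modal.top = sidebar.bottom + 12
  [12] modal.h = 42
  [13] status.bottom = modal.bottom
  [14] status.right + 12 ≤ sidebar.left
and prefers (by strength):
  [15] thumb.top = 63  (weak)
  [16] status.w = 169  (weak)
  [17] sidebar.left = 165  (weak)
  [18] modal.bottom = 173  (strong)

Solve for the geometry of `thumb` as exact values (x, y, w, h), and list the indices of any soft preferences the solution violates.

thumb = (x=165, y=14, w=221, h=44)
violated soft preferences: 15, 16, 18

1. thumb.x = 165  [thumb.left = status.right + 12]
2. thumb.y = 14  [status.top = thumb.top]
3. thumb.w = 221  [thumb.w = sidebar.w]
4. thumb.h = 44  [sidebar.top = thumb.bottom + 12]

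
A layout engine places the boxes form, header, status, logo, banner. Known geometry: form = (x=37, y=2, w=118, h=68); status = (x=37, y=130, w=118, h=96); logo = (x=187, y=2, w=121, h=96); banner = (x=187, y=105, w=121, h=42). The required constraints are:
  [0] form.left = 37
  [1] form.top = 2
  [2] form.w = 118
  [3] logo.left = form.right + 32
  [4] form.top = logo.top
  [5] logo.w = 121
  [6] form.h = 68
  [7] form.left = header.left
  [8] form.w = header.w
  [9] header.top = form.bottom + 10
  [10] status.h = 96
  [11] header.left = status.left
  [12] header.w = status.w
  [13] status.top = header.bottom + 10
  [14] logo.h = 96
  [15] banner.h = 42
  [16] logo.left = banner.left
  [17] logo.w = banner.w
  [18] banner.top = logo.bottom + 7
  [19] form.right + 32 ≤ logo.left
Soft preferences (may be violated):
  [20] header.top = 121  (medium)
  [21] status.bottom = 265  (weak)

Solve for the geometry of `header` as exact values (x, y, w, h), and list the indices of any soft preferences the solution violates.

header = (x=37, y=80, w=118, h=40)
violated soft preferences: 20, 21

1. header.x = 37  [form.left = header.left]
2. header.w = 118  [form.w = header.w]
3. header.y = 80  [header.top = form.bottom + 10]
4. header.h = 40  [status.top = header.bottom + 10]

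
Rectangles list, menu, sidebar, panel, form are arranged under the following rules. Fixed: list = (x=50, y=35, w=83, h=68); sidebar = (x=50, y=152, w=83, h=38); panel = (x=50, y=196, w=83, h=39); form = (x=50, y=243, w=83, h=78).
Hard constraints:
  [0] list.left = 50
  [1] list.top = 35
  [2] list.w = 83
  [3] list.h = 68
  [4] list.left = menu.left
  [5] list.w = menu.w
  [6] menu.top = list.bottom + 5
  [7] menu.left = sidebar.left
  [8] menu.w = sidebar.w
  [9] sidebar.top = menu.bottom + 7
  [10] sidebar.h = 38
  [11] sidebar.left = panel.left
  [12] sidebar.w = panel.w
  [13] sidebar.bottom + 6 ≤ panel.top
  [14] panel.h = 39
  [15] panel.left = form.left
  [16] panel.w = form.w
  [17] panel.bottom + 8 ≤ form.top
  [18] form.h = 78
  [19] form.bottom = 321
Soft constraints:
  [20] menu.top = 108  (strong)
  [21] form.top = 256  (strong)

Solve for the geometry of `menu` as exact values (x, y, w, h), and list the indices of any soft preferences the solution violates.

1. menu.x = 50  [list.left = menu.left]
2. menu.w = 83  [list.w = menu.w]
3. menu.y = 108  [menu.top = list.bottom + 5]
4. menu.h = 37  [sidebar.top = menu.bottom + 7]

menu = (x=50, y=108, w=83, h=37)
violated soft preferences: 21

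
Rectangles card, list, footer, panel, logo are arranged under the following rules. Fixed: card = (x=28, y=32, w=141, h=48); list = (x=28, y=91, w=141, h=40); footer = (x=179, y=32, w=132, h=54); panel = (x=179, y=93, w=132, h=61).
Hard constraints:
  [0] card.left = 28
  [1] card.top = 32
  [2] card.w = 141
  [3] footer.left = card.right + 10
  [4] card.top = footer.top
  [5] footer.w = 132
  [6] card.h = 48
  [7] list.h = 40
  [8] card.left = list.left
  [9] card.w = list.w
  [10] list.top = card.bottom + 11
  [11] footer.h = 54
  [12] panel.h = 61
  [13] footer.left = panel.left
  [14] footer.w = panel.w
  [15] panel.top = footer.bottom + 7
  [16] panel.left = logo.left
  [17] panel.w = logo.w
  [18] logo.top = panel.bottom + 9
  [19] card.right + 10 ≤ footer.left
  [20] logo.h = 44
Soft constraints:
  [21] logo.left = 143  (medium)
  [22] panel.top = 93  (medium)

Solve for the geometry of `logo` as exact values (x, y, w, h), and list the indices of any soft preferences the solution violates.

1. logo.x = 179  [panel.left = logo.left]
2. logo.w = 132  [panel.w = logo.w]
3. logo.y = 163  [logo.top = panel.bottom + 9]
4. logo.h = 44  [logo.h = 44]

logo = (x=179, y=163, w=132, h=44)
violated soft preferences: 21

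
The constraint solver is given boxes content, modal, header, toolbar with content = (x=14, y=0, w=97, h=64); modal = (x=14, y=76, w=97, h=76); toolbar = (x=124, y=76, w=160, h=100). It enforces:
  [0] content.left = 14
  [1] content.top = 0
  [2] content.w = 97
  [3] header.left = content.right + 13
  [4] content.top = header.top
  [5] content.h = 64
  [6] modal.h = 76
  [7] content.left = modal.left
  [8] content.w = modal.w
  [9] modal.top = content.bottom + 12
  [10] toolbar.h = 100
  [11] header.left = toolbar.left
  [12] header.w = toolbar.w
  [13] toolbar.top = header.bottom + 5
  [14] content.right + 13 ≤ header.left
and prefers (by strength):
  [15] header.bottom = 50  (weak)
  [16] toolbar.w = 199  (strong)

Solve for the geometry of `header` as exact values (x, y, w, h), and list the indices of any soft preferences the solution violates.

1. header.x = 124  [header.left = content.right + 13]
2. header.y = 0  [content.top = header.top]
3. header.w = 160  [header.w = toolbar.w]
4. header.h = 71  [toolbar.top = header.bottom + 5]

header = (x=124, y=0, w=160, h=71)
violated soft preferences: 15, 16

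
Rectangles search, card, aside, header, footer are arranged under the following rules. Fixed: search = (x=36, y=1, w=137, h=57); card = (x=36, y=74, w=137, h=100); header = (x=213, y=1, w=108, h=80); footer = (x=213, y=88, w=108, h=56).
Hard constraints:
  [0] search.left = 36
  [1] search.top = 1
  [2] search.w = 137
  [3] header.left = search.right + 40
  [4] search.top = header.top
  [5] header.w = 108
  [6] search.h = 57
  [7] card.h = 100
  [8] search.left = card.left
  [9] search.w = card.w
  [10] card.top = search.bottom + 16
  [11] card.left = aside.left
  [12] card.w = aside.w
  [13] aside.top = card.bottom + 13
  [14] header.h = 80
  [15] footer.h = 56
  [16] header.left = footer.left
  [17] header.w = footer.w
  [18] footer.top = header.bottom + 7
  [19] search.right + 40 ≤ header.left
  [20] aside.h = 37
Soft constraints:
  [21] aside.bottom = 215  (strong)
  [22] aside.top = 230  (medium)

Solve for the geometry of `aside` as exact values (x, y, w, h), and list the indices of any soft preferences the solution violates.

aside = (x=36, y=187, w=137, h=37)
violated soft preferences: 21, 22

1. aside.x = 36  [card.left = aside.left]
2. aside.w = 137  [card.w = aside.w]
3. aside.y = 187  [aside.top = card.bottom + 13]
4. aside.h = 37  [aside.h = 37]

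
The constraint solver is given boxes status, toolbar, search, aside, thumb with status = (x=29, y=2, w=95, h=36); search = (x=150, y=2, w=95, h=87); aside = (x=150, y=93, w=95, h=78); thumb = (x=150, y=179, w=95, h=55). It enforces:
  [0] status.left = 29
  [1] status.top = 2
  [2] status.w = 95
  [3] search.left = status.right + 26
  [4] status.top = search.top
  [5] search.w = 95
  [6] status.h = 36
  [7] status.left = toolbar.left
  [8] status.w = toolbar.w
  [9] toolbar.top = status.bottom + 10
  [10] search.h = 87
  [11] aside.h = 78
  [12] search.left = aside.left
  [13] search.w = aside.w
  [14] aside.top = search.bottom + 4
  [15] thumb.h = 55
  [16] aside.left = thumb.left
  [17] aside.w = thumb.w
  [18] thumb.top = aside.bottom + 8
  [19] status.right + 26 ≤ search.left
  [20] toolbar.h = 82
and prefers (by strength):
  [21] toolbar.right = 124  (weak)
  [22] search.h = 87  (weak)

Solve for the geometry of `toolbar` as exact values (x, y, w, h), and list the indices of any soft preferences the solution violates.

1. toolbar.x = 29  [status.left = toolbar.left]
2. toolbar.w = 95  [status.w = toolbar.w]
3. toolbar.y = 48  [toolbar.top = status.bottom + 10]
4. toolbar.h = 82  [toolbar.h = 82]

toolbar = (x=29, y=48, w=95, h=82)
violated soft preferences: none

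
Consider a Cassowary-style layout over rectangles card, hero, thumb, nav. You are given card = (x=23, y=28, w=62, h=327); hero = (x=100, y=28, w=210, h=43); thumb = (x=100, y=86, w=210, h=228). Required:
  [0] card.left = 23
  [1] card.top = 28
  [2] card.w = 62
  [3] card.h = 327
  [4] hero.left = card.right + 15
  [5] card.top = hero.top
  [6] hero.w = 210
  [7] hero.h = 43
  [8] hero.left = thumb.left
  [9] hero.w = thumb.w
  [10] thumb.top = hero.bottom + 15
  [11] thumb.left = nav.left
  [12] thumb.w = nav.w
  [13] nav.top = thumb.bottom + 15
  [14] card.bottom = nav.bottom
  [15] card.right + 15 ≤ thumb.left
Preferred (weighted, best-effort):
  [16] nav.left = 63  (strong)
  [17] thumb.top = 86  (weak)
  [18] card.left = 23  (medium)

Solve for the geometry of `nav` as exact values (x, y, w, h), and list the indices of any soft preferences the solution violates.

nav = (x=100, y=329, w=210, h=26)
violated soft preferences: 16

1. nav.x = 100  [thumb.left = nav.left]
2. nav.w = 210  [thumb.w = nav.w]
3. nav.y = 329  [nav.top = thumb.bottom + 15]
4. nav.h = 26  [card.bottom = nav.bottom]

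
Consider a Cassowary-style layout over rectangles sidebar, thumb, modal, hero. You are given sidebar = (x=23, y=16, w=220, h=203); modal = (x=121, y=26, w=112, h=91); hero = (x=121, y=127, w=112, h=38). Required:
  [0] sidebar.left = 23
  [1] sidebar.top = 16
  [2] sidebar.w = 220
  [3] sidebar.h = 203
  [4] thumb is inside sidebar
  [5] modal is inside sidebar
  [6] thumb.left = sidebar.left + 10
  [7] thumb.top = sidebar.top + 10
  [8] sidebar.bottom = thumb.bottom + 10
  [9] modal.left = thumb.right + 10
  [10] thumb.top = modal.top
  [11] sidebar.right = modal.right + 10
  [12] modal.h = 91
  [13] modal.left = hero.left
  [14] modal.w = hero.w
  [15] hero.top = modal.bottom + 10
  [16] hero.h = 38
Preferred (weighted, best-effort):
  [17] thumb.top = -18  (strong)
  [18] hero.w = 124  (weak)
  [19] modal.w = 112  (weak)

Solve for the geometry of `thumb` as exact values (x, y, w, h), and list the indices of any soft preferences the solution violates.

1. thumb.x = 33  [thumb.left = sidebar.left + 10]
2. thumb.y = 26  [thumb.top = sidebar.top + 10]
3. thumb.h = 183  [sidebar.bottom = thumb.bottom + 10]
4. thumb.w = 78  [modal.left = thumb.right + 10]

thumb = (x=33, y=26, w=78, h=183)
violated soft preferences: 17, 18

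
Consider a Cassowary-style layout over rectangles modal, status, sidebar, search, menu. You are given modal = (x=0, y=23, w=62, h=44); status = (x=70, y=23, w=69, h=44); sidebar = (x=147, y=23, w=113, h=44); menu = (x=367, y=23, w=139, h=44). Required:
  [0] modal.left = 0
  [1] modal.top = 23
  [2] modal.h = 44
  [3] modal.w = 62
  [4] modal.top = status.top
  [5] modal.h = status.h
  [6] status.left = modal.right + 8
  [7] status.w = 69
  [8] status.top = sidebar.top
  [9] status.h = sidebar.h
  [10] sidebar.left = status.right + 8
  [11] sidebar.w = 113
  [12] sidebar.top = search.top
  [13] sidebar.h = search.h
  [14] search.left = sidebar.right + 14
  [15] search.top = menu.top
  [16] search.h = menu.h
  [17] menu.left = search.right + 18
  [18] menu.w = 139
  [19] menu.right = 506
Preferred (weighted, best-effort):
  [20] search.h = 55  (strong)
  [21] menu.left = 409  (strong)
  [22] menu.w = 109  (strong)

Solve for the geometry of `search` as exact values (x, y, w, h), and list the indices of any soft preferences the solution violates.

search = (x=274, y=23, w=75, h=44)
violated soft preferences: 20, 21, 22

1. search.y = 23  [sidebar.top = search.top]
2. search.h = 44  [sidebar.h = search.h]
3. search.x = 274  [search.left = sidebar.right + 14]
4. search.w = 75  [menu.left = search.right + 18]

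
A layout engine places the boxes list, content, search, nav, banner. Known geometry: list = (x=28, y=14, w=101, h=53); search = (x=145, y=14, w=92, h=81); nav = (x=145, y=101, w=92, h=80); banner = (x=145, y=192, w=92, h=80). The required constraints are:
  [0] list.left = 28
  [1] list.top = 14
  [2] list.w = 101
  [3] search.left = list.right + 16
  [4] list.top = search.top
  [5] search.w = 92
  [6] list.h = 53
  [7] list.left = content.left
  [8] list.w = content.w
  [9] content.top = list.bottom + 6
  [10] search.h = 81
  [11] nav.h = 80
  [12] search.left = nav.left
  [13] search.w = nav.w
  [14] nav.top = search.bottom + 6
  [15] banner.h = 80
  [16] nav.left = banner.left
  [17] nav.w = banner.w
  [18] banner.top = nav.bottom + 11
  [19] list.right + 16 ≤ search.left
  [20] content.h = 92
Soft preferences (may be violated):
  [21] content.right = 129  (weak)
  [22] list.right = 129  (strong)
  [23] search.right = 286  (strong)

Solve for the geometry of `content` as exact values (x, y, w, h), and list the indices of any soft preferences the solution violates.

1. content.x = 28  [list.left = content.left]
2. content.w = 101  [list.w = content.w]
3. content.y = 73  [content.top = list.bottom + 6]
4. content.h = 92  [content.h = 92]

content = (x=28, y=73, w=101, h=92)
violated soft preferences: 23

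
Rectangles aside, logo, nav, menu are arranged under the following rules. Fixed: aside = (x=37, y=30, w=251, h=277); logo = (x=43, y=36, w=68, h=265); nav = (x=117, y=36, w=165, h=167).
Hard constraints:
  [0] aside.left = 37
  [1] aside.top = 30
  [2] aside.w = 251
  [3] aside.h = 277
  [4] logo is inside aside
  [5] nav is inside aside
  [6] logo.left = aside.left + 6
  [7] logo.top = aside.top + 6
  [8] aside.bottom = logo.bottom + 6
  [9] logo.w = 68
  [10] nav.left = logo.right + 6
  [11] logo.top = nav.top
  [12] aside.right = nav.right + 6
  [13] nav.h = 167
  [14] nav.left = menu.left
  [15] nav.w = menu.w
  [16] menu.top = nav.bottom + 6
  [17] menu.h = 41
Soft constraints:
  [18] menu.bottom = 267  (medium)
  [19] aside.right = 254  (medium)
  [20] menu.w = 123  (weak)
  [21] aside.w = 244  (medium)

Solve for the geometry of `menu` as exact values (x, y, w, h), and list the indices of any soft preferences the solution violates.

1. menu.x = 117  [nav.left = menu.left]
2. menu.w = 165  [nav.w = menu.w]
3. menu.y = 209  [menu.top = nav.bottom + 6]
4. menu.h = 41  [menu.h = 41]

menu = (x=117, y=209, w=165, h=41)
violated soft preferences: 18, 19, 20, 21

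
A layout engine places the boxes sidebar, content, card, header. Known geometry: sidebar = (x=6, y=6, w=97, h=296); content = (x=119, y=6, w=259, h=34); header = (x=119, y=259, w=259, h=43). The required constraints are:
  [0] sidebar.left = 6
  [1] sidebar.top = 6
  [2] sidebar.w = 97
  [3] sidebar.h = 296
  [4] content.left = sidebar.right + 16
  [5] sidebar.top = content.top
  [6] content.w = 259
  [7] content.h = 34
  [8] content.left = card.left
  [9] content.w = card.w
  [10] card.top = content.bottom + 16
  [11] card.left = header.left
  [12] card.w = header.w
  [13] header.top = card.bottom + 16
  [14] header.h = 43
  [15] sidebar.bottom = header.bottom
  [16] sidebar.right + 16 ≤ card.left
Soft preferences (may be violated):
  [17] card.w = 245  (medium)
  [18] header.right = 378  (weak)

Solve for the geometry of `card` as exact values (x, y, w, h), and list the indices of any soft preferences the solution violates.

1. card.x = 119  [content.left = card.left]
2. card.w = 259  [content.w = card.w]
3. card.y = 56  [card.top = content.bottom + 16]
4. card.h = 187  [header.top = card.bottom + 16]

card = (x=119, y=56, w=259, h=187)
violated soft preferences: 17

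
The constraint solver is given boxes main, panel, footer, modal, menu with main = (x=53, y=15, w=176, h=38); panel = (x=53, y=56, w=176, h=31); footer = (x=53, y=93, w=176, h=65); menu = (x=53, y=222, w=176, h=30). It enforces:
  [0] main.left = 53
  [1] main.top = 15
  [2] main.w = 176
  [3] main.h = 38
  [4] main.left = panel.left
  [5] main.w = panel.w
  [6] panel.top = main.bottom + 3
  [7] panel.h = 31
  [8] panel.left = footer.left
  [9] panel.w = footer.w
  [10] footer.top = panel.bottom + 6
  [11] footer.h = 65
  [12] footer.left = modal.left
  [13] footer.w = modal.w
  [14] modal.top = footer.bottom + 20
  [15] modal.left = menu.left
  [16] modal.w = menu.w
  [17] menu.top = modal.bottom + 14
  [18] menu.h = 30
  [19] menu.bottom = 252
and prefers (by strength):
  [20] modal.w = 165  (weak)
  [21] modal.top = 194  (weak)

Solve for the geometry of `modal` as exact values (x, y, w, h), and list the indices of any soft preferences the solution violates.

modal = (x=53, y=178, w=176, h=30)
violated soft preferences: 20, 21

1. modal.x = 53  [footer.left = modal.left]
2. modal.w = 176  [footer.w = modal.w]
3. modal.y = 178  [modal.top = footer.bottom + 20]
4. modal.h = 30  [menu.top = modal.bottom + 14]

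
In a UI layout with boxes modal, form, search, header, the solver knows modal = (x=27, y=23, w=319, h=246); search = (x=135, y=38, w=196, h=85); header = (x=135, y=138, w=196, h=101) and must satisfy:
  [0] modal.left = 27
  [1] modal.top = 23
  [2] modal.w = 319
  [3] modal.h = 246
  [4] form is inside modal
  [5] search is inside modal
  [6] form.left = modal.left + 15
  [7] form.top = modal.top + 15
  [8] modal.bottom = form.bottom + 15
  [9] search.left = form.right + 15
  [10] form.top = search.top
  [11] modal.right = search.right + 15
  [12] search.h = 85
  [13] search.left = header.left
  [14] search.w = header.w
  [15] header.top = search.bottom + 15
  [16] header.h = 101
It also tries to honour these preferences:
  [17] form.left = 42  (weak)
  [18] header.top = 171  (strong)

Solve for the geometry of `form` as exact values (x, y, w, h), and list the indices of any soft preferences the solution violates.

form = (x=42, y=38, w=78, h=216)
violated soft preferences: 18

1. form.x = 42  [form.left = modal.left + 15]
2. form.y = 38  [form.top = modal.top + 15]
3. form.h = 216  [modal.bottom = form.bottom + 15]
4. form.w = 78  [search.left = form.right + 15]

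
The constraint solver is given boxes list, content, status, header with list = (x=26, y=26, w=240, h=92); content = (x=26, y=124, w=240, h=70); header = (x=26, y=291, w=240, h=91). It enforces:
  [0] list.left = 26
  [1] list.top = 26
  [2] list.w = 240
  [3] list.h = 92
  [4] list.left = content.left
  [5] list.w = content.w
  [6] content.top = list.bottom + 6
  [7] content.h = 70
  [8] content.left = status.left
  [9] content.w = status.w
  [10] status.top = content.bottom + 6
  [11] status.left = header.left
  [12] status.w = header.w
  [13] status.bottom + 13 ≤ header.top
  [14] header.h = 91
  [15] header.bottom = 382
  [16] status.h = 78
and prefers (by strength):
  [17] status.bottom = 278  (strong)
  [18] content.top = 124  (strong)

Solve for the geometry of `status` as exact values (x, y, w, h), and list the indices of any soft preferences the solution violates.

status = (x=26, y=200, w=240, h=78)
violated soft preferences: none

1. status.x = 26  [content.left = status.left]
2. status.w = 240  [content.w = status.w]
3. status.y = 200  [status.top = content.bottom + 6]
4. status.h = 78  [status.h = 78]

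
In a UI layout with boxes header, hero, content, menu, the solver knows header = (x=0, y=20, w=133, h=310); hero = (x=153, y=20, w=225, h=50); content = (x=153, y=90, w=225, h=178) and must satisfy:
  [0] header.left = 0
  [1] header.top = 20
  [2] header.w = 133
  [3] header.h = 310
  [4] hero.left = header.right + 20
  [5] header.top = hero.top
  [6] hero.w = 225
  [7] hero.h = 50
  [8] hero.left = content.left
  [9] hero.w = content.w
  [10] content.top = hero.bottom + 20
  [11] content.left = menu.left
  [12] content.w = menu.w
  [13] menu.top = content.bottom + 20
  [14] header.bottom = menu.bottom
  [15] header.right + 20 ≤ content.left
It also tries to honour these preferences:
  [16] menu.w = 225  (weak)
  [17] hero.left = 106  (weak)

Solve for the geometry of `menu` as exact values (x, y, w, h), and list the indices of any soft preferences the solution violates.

1. menu.x = 153  [content.left = menu.left]
2. menu.w = 225  [content.w = menu.w]
3. menu.y = 288  [menu.top = content.bottom + 20]
4. menu.h = 42  [header.bottom = menu.bottom]

menu = (x=153, y=288, w=225, h=42)
violated soft preferences: 17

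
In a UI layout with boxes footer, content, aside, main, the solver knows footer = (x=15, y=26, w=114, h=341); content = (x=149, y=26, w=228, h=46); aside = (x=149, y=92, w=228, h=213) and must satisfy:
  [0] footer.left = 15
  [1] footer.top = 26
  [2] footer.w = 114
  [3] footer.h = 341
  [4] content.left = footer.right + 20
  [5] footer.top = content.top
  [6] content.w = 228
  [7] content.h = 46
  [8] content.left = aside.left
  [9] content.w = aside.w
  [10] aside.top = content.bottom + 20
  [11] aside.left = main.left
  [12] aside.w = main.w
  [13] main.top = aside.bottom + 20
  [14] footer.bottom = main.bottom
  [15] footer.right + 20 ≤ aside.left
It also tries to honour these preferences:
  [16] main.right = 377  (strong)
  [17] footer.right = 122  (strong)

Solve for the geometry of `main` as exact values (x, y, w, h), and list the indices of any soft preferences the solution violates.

1. main.x = 149  [aside.left = main.left]
2. main.w = 228  [aside.w = main.w]
3. main.y = 325  [main.top = aside.bottom + 20]
4. main.h = 42  [footer.bottom = main.bottom]

main = (x=149, y=325, w=228, h=42)
violated soft preferences: 17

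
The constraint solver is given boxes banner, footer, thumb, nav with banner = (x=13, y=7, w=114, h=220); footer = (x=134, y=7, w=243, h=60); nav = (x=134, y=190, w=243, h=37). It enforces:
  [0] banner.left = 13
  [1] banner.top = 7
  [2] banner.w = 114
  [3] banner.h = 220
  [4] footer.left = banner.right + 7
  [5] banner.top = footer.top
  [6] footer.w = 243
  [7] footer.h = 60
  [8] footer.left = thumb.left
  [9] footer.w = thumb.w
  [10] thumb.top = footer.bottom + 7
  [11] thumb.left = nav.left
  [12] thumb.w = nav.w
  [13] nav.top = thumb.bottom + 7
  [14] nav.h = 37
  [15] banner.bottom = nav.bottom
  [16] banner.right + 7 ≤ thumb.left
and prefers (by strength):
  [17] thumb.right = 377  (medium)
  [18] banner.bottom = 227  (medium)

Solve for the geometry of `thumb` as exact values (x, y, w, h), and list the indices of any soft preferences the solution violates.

1. thumb.x = 134  [footer.left = thumb.left]
2. thumb.w = 243  [footer.w = thumb.w]
3. thumb.y = 74  [thumb.top = footer.bottom + 7]
4. thumb.h = 109  [nav.top = thumb.bottom + 7]

thumb = (x=134, y=74, w=243, h=109)
violated soft preferences: none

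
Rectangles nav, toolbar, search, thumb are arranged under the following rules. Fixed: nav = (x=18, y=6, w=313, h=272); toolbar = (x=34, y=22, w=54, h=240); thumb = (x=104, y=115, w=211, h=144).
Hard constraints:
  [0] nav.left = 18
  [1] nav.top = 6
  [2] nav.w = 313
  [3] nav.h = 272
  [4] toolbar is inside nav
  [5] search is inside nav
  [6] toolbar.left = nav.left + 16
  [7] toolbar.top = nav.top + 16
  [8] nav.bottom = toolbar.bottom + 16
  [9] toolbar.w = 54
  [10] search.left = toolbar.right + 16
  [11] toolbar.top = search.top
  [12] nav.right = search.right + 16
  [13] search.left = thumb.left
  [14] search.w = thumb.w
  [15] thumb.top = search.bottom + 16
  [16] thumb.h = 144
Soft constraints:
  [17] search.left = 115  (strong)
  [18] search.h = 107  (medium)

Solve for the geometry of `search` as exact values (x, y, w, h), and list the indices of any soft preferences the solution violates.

search = (x=104, y=22, w=211, h=77)
violated soft preferences: 17, 18

1. search.x = 104  [search.left = toolbar.right + 16]
2. search.y = 22  [toolbar.top = search.top]
3. search.w = 211  [nav.right = search.right + 16]
4. search.h = 77  [thumb.top = search.bottom + 16]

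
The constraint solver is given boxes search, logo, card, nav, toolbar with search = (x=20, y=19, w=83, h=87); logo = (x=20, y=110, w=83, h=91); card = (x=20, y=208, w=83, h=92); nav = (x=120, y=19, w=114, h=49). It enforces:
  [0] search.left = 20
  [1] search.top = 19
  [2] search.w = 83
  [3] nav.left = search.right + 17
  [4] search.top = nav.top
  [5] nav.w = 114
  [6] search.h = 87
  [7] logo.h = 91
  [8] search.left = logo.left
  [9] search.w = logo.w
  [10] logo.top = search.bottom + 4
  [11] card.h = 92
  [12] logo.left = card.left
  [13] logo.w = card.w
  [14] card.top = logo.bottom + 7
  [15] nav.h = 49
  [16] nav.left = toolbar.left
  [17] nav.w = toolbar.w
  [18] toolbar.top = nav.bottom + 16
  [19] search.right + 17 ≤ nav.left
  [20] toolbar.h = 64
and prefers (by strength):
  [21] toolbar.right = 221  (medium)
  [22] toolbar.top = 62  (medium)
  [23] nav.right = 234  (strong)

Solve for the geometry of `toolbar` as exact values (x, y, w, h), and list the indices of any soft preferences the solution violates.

1. toolbar.x = 120  [nav.left = toolbar.left]
2. toolbar.w = 114  [nav.w = toolbar.w]
3. toolbar.y = 84  [toolbar.top = nav.bottom + 16]
4. toolbar.h = 64  [toolbar.h = 64]

toolbar = (x=120, y=84, w=114, h=64)
violated soft preferences: 21, 22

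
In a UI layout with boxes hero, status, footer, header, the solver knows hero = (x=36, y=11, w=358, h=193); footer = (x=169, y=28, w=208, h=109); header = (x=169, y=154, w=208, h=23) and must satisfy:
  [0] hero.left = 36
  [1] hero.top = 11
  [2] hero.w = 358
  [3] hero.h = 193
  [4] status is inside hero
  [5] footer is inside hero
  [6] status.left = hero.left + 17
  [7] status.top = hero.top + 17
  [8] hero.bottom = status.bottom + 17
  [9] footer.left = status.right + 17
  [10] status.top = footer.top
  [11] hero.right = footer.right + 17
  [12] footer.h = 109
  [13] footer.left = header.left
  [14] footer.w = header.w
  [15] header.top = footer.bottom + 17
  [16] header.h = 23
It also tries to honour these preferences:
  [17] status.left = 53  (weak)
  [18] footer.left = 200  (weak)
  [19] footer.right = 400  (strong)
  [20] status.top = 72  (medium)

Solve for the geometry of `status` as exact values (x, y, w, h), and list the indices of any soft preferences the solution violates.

status = (x=53, y=28, w=99, h=159)
violated soft preferences: 18, 19, 20

1. status.x = 53  [status.left = hero.left + 17]
2. status.y = 28  [status.top = hero.top + 17]
3. status.h = 159  [hero.bottom = status.bottom + 17]
4. status.w = 99  [footer.left = status.right + 17]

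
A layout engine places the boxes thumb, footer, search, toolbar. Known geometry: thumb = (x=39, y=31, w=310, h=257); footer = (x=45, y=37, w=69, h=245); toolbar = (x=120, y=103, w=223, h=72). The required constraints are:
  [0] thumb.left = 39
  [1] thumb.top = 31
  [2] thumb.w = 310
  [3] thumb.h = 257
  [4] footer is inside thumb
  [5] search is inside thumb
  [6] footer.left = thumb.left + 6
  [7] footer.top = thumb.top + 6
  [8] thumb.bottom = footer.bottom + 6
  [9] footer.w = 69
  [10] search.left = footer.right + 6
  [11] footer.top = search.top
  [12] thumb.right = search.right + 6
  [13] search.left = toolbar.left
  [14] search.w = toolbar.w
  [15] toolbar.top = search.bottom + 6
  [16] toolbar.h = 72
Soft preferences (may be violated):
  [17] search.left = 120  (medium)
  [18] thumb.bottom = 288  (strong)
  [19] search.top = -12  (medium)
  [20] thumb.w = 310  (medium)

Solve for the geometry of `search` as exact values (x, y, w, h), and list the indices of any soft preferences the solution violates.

search = (x=120, y=37, w=223, h=60)
violated soft preferences: 19

1. search.x = 120  [search.left = footer.right + 6]
2. search.y = 37  [footer.top = search.top]
3. search.w = 223  [thumb.right = search.right + 6]
4. search.h = 60  [toolbar.top = search.bottom + 6]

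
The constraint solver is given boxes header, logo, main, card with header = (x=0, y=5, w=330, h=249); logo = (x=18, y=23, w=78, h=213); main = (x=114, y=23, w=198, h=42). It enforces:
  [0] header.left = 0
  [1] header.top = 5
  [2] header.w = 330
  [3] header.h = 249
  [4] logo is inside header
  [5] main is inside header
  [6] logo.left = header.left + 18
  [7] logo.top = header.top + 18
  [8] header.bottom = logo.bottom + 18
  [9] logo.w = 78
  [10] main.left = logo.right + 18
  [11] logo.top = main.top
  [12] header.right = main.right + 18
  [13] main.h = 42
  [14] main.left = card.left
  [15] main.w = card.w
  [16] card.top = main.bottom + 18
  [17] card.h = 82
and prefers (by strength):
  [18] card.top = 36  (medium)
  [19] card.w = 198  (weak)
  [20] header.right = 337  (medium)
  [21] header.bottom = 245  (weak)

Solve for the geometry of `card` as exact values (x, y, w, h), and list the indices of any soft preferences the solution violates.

card = (x=114, y=83, w=198, h=82)
violated soft preferences: 18, 20, 21

1. card.x = 114  [main.left = card.left]
2. card.w = 198  [main.w = card.w]
3. card.y = 83  [card.top = main.bottom + 18]
4. card.h = 82  [card.h = 82]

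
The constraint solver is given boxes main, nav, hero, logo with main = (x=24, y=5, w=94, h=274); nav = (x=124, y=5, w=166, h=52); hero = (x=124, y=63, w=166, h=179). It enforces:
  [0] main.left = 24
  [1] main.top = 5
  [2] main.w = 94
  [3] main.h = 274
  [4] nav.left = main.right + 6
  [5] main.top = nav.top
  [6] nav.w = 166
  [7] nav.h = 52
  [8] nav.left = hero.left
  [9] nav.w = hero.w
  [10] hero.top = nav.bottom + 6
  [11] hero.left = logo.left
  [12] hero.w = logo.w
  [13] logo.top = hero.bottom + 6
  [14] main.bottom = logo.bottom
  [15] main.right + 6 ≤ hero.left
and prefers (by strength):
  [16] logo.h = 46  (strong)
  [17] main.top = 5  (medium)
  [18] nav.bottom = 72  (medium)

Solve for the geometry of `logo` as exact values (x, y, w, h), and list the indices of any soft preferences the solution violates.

logo = (x=124, y=248, w=166, h=31)
violated soft preferences: 16, 18

1. logo.x = 124  [hero.left = logo.left]
2. logo.w = 166  [hero.w = logo.w]
3. logo.y = 248  [logo.top = hero.bottom + 6]
4. logo.h = 31  [main.bottom = logo.bottom]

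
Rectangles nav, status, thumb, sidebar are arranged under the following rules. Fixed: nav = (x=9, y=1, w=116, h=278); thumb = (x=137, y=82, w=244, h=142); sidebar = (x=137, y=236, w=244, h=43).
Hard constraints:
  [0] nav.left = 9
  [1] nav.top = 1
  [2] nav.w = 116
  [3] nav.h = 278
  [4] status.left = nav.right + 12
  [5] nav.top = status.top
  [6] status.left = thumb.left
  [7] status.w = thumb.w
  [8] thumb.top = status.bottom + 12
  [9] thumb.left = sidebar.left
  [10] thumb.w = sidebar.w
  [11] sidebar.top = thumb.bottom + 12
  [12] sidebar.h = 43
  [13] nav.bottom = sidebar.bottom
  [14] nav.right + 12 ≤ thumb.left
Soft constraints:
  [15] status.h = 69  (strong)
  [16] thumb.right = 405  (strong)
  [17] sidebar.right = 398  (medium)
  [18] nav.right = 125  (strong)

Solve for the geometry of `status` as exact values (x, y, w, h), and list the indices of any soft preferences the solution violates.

1. status.x = 137  [status.left = nav.right + 12]
2. status.y = 1  [nav.top = status.top]
3. status.w = 244  [status.w = thumb.w]
4. status.h = 69  [thumb.top = status.bottom + 12]

status = (x=137, y=1, w=244, h=69)
violated soft preferences: 16, 17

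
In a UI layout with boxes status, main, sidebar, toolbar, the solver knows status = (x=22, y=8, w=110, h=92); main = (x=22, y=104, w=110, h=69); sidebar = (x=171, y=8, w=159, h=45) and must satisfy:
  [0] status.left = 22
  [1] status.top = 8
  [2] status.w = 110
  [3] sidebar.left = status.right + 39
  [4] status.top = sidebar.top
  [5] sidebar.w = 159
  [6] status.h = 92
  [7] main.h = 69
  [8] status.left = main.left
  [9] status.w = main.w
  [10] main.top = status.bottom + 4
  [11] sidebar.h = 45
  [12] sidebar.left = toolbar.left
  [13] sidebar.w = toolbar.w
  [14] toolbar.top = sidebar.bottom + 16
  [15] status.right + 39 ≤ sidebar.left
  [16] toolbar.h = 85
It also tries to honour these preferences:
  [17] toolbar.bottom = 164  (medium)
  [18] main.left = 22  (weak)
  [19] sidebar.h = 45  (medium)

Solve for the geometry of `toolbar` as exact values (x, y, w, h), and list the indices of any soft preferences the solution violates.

1. toolbar.x = 171  [sidebar.left = toolbar.left]
2. toolbar.w = 159  [sidebar.w = toolbar.w]
3. toolbar.y = 69  [toolbar.top = sidebar.bottom + 16]
4. toolbar.h = 85  [toolbar.h = 85]

toolbar = (x=171, y=69, w=159, h=85)
violated soft preferences: 17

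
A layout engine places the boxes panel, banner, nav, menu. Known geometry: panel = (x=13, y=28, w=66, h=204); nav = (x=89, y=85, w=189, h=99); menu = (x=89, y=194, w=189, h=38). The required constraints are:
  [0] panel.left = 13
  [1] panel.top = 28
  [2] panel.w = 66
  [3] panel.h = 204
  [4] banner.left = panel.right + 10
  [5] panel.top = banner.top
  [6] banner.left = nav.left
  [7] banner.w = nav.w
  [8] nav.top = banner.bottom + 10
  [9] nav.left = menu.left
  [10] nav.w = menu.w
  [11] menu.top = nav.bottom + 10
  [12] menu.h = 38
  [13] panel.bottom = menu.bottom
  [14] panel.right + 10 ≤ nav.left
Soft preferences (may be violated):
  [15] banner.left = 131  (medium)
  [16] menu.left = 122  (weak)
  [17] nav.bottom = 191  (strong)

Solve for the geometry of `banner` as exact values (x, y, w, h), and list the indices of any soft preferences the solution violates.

1. banner.x = 89  [banner.left = panel.right + 10]
2. banner.y = 28  [panel.top = banner.top]
3. banner.w = 189  [banner.w = nav.w]
4. banner.h = 47  [nav.top = banner.bottom + 10]

banner = (x=89, y=28, w=189, h=47)
violated soft preferences: 15, 16, 17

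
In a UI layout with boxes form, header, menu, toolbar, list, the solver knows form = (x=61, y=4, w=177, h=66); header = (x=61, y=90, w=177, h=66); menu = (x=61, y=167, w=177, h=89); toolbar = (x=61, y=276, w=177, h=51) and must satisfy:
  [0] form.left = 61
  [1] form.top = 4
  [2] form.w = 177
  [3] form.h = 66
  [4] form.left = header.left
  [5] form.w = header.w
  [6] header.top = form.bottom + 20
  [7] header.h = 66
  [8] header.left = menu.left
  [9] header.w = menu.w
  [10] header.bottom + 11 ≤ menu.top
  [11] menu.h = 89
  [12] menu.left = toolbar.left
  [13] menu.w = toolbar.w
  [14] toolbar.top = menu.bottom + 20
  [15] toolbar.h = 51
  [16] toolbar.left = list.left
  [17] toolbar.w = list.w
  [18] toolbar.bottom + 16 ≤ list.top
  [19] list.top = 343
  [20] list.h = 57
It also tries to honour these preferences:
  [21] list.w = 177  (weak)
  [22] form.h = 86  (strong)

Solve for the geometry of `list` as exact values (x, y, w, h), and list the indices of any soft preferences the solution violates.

1. list.x = 61  [toolbar.left = list.left]
2. list.w = 177  [toolbar.w = list.w]
3. list.y = 343  [list.top = 343]
4. list.h = 57  [list.h = 57]

list = (x=61, y=343, w=177, h=57)
violated soft preferences: 22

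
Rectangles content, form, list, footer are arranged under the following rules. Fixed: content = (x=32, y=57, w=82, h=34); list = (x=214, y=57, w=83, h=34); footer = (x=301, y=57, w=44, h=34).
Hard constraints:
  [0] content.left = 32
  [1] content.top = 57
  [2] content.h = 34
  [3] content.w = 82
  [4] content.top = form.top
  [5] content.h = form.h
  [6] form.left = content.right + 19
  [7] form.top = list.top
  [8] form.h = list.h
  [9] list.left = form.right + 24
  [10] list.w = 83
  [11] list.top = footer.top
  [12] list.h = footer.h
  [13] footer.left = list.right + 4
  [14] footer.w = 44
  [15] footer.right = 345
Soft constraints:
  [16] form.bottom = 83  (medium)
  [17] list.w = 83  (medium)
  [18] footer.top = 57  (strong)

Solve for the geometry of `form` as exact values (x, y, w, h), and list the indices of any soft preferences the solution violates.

form = (x=133, y=57, w=57, h=34)
violated soft preferences: 16

1. form.y = 57  [content.top = form.top]
2. form.h = 34  [content.h = form.h]
3. form.x = 133  [form.left = content.right + 19]
4. form.w = 57  [list.left = form.right + 24]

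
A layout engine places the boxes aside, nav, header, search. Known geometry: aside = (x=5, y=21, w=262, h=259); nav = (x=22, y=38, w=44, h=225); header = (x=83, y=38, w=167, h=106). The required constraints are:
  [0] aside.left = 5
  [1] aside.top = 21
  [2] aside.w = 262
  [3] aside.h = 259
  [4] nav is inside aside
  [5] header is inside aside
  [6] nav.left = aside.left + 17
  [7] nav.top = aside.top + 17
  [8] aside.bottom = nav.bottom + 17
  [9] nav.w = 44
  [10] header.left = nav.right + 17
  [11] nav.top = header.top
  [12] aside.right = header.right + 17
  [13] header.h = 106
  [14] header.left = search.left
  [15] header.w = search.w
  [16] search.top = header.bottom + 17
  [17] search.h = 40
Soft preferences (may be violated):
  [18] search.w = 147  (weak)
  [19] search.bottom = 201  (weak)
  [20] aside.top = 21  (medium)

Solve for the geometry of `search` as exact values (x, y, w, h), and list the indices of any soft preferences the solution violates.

1. search.x = 83  [header.left = search.left]
2. search.w = 167  [header.w = search.w]
3. search.y = 161  [search.top = header.bottom + 17]
4. search.h = 40  [search.h = 40]

search = (x=83, y=161, w=167, h=40)
violated soft preferences: 18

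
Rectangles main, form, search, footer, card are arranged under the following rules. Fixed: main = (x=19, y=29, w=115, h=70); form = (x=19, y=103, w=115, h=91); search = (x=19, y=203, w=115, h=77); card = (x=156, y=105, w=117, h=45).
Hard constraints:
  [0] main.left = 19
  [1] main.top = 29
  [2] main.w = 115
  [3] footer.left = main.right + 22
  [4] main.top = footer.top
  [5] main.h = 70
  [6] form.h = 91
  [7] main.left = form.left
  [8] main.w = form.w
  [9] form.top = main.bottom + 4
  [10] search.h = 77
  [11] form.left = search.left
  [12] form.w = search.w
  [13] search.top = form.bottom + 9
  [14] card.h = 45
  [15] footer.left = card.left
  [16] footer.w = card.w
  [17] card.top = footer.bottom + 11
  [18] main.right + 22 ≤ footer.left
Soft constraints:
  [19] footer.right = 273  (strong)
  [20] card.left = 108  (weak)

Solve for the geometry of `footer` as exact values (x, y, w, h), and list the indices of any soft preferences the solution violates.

footer = (x=156, y=29, w=117, h=65)
violated soft preferences: 20

1. footer.x = 156  [footer.left = main.right + 22]
2. footer.y = 29  [main.top = footer.top]
3. footer.w = 117  [footer.w = card.w]
4. footer.h = 65  [card.top = footer.bottom + 11]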